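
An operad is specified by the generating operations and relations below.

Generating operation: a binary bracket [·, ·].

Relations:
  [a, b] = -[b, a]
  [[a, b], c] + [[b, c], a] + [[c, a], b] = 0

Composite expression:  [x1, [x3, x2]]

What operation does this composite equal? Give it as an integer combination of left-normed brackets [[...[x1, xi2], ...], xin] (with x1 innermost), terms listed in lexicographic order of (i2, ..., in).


Skip Jacobi rewriting: expand, keep x1-initial words, read off terms.
Composite bracket: [x1, [x3, x2]]
Applying ab - ba throughout gives 4 signed words (2^2 = 4).
Words beginning with x1 determine it all:
  sign of x1x2x3 is -1, so it contributes -[[x1, x2], x3]
  sign of x1x3x2 is +1, so it contributes +[[x1, x3], x2]

-[[x1, x2], x3] + [[x1, x3], x2]


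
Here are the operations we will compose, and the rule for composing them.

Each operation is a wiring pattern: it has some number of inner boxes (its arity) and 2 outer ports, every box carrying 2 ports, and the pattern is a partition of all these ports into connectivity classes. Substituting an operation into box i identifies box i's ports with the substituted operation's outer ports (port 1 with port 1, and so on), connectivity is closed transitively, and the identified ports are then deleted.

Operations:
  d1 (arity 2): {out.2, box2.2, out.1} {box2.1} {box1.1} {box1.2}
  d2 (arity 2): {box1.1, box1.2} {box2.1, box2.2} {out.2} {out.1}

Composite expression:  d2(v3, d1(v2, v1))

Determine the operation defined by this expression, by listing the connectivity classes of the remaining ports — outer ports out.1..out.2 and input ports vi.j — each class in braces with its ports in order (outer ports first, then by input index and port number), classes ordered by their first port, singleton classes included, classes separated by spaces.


Substituting into d2 glues patterns; closure does the rest.
stage d1: inputs (v2, v1), connectivity {out.1, out.2, v1.2} {v1.1} {v2.1} {v2.2}, out.j its boundary
stage d2: inputs (v3, v2, v1), connectivity {out.1} {out.2} {v1.1} {v1.2} {v2.1} {v2.2} {v3.1, v3.2}, out.j its boundary

{out.1} {out.2} {v1.1} {v1.2} {v2.1} {v2.2} {v3.1, v3.2}


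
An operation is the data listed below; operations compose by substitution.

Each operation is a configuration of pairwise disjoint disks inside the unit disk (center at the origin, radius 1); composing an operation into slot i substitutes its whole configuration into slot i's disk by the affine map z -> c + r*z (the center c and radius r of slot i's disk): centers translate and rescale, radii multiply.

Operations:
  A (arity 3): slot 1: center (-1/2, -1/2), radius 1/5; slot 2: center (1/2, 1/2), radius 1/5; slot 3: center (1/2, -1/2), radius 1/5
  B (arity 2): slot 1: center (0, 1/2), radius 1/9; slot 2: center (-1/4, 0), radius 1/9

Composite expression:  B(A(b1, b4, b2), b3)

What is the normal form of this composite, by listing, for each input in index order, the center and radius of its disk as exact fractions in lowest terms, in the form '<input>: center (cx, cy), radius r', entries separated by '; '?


b1: center (-1/18, 4/9), radius 1/45; b2: center (1/18, 4/9), radius 1/45; b3: center (-1/4, 0), radius 1/9; b4: center (1/18, 5/9), radius 1/45

Affine substitution under B: radii multiply and b-centers shift.
b1: after 2 affine steps, its disk has center (-1/18, 4/9), radius 1/45
b4: after 2 affine steps, its disk has center (1/18, 5/9), radius 1/45
b2: after 2 affine steps, its disk has center (1/18, 4/9), radius 1/45
b3: after 1 affine step, its disk has center (-1/4, 0), radius 1/9


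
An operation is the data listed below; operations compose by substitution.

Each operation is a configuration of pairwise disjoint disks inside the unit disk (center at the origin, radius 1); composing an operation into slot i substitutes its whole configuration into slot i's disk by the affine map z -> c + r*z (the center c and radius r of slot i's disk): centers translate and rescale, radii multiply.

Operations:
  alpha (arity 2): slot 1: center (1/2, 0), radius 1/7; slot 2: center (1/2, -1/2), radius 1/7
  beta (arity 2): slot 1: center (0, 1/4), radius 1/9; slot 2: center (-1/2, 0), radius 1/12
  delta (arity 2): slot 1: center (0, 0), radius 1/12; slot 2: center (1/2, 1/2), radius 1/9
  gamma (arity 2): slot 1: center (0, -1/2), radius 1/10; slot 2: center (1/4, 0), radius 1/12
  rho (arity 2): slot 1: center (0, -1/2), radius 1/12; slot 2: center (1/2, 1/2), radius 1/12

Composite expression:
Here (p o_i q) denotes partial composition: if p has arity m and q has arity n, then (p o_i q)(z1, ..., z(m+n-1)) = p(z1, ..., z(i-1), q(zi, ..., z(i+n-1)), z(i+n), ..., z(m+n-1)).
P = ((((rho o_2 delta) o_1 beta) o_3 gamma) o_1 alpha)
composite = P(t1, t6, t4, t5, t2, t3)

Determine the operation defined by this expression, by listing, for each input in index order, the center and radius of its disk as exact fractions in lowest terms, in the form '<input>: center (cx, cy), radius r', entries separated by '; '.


t1: center (1/216, -23/48), radius 1/756; t2: center (289/576, 1/2), radius 1/1728; t3: center (13/24, 13/24), radius 1/108; t4: center (-1/24, -1/2), radius 1/144; t5: center (1/2, 143/288), radius 1/1440; t6: center (1/216, -209/432), radius 1/756


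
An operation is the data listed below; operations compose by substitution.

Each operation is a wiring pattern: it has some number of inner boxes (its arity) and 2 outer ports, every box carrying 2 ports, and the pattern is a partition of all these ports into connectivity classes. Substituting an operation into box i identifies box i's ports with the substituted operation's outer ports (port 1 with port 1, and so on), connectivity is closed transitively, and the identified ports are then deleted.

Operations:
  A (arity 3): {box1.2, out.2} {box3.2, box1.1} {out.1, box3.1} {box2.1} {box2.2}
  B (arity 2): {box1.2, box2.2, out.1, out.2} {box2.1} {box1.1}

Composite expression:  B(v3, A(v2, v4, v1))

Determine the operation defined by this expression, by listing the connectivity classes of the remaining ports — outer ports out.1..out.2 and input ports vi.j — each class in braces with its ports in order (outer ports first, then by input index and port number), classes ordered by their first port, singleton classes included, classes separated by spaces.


{out.1, out.2, v2.2, v3.2} {v1.1} {v1.2, v2.1} {v3.1} {v4.1} {v4.2}

Substituting into B glues patterns; closure does the rest.
the subtree at A composes to {out.1, v1.1} {out.2, v2.2} {v1.2, v2.1} {v4.1} {v4.2} on (v2, v4, v1); out.j = own outer ports
the subtree at B composes to {out.1, out.2, v2.2, v3.2} {v1.1} {v1.2, v2.1} {v3.1} {v4.1} {v4.2} on (v3, v2, v4, v1); out.j = own outer ports


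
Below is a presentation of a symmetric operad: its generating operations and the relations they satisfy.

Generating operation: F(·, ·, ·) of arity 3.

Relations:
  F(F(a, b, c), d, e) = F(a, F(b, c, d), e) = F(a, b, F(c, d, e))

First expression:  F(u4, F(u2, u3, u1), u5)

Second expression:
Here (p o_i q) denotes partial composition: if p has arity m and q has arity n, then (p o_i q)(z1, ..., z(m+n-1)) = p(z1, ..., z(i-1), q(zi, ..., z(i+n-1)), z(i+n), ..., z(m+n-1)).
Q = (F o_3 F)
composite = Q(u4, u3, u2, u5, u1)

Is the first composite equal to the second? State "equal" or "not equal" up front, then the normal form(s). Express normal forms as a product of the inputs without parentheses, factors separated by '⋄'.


not equal: they reduce to u4 ⋄ u2 ⋄ u3 ⋄ u1 ⋄ u5 and u4 ⋄ u3 ⋄ u2 ⋄ u5 ⋄ u1

The first composite normalizes to u4 ⋄ u2 ⋄ u3 ⋄ u1 ⋄ u5
The second composite normalizes to u4 ⋄ u3 ⋄ u2 ⋄ u5 ⋄ u1
They disagree, so not equal.


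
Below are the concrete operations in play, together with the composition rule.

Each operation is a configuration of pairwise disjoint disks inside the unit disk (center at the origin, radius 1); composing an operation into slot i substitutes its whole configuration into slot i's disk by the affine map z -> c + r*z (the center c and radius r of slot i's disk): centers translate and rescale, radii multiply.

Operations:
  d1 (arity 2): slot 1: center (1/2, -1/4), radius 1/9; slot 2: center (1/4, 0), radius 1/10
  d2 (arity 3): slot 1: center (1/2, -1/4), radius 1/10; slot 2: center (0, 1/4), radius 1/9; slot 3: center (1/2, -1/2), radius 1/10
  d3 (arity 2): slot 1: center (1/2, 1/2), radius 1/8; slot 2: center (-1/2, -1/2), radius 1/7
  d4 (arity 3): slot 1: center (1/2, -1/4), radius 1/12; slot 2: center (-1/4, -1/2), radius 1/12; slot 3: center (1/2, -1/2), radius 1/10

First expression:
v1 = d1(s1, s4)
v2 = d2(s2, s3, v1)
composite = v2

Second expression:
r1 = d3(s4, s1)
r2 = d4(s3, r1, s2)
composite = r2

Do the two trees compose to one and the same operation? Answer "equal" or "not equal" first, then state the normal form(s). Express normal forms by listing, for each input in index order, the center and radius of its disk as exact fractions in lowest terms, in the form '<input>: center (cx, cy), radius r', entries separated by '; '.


In normal form, the first expression is s1: center (11/20, -21/40), radius 1/90; s2: center (1/2, -1/4), radius 1/10; s3: center (0, 1/4), radius 1/9; s4: center (21/40, -1/2), radius 1/100
In normal form, the second expression is s1: center (-7/24, -13/24), radius 1/84; s2: center (1/2, -1/2), radius 1/10; s3: center (1/2, -1/4), radius 1/12; s4: center (-5/24, -11/24), radius 1/96
Different reductions; not equal.

not equal — first s1: center (11/20, -21/40), radius 1/90; s2: center (1/2, -1/4), radius 1/10; s3: center (0, 1/4), radius 1/9; s4: center (21/40, -1/2), radius 1/100, second s1: center (-7/24, -13/24), radius 1/84; s2: center (1/2, -1/2), radius 1/10; s3: center (1/2, -1/4), radius 1/12; s4: center (-5/24, -11/24), radius 1/96


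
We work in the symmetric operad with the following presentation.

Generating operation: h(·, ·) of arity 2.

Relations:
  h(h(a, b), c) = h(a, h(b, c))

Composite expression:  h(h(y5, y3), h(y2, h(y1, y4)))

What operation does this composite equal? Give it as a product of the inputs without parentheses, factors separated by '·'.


y5 · y3 · y2 · y1 · y4


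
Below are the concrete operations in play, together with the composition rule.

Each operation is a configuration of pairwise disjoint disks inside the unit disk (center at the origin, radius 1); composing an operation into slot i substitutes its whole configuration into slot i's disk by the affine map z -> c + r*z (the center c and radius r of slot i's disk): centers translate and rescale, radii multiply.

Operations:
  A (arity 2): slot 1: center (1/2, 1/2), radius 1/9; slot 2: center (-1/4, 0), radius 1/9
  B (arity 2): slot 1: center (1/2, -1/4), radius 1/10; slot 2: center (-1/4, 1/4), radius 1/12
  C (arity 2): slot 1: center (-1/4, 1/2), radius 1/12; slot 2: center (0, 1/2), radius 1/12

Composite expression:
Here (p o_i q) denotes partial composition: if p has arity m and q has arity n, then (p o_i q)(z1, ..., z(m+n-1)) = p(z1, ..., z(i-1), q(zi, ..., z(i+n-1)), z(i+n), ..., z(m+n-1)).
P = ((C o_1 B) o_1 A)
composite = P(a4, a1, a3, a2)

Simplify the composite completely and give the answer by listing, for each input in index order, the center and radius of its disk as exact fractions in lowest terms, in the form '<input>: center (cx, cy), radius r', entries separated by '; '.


a1: center (-101/480, 23/48), radius 1/1080; a2: center (0, 1/2), radius 1/12; a3: center (-13/48, 25/48), radius 1/144; a4: center (-49/240, 29/60), radius 1/1080

Only the slot chain above each a matters under C; compose those maps.
tracing a4 down its 3-map path: center (-49/240, 29/60), radius 1/1080
tracing a1 down its 3-map path: center (-101/480, 23/48), radius 1/1080
tracing a3 down its 2-map path: center (-13/48, 25/48), radius 1/144
tracing a2 down its 1-map path: center (0, 1/2), radius 1/12


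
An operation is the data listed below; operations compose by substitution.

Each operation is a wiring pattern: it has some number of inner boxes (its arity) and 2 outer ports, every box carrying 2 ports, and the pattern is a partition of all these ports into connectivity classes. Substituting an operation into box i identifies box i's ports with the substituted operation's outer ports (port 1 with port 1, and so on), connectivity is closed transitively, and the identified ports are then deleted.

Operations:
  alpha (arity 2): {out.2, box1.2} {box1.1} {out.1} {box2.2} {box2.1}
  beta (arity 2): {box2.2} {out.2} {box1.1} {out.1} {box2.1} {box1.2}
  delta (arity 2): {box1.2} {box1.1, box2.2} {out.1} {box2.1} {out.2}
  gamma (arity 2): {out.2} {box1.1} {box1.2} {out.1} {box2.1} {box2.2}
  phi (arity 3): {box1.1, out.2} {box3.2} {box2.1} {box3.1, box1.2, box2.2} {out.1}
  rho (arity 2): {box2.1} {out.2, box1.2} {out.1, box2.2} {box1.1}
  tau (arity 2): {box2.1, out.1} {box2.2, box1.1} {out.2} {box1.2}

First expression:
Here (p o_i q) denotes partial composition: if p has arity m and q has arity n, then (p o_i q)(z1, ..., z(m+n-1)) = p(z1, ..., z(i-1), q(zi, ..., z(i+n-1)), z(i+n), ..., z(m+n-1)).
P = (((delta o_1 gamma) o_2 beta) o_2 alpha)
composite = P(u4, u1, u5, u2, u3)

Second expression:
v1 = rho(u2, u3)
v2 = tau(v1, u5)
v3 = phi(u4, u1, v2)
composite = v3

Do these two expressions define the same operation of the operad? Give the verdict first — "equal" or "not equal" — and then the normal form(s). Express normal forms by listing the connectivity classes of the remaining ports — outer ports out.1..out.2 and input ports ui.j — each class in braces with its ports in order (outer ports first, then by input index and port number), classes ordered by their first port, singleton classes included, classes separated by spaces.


not equal: they reduce to {out.1} {out.2} {u1.1} {u1.2} {u2.1} {u2.2} {u3.1} {u3.2} {u4.1} {u4.2} {u5.1} {u5.2} and {out.1} {out.2, u4.1} {u1.1} {u1.2, u4.2, u5.1} {u2.1} {u2.2} {u3.1} {u3.2, u5.2}


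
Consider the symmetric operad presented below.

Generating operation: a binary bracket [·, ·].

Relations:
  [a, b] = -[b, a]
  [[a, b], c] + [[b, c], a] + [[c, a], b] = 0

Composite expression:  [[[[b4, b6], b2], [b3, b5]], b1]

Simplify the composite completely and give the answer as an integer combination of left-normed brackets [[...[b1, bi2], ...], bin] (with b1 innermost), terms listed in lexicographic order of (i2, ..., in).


[[[[[b1, b2], b4], b6], b3], b5] - [[[[[b1, b2], b4], b6], b5], b3] - [[[[[b1, b2], b6], b4], b3], b5] + [[[[[b1, b2], b6], b4], b5], b3] - [[[[[b1, b3], b5], b2], b4], b6] + [[[[[b1, b3], b5], b2], b6], b4] + [[[[[b1, b3], b5], b4], b6], b2] - [[[[[b1, b3], b5], b6], b4], b2] - [[[[[b1, b4], b6], b2], b3], b5] + [[[[[b1, b4], b6], b2], b5], b3] + [[[[[b1, b5], b3], b2], b4], b6] - [[[[[b1, b5], b3], b2], b6], b4] - [[[[[b1, b5], b3], b4], b6], b2] + [[[[[b1, b5], b3], b6], b4], b2] + [[[[[b1, b6], b4], b2], b3], b5] - [[[[[b1, b6], b4], b2], b5], b3]

Antisymmetry and Jacobi reduce to b1-anchored left-normed brackets.
Composite bracket: [[[[b4, b6], b2], [b3, b5]], b1]
Applying ab - ba throughout gives 32 signed words (2^5 = 32).
Words beginning with b1 determine it all:
  b1b2b4b6b3b5 (sign +1) contributes +[[[[[b1, b2], b4], b6], b3], b5]
  b1b2b4b6b5b3 (sign -1) contributes -[[[[[b1, b2], b4], b6], b5], b3]
  b1b2b6b4b3b5 (sign -1) contributes -[[[[[b1, b2], b6], b4], b3], b5]
  b1b2b6b4b5b3 (sign +1) contributes +[[[[[b1, b2], b6], b4], b5], b3]
  b1b3b5b2b4b6 (sign -1) contributes -[[[[[b1, b3], b5], b2], b4], b6]
  b1b3b5b2b6b4 (sign +1) contributes +[[[[[b1, b3], b5], b2], b6], b4]
  b1b3b5b4b6b2 (sign +1) contributes +[[[[[b1, b3], b5], b4], b6], b2]
  b1b3b5b6b4b2 (sign -1) contributes -[[[[[b1, b3], b5], b6], b4], b2]
  b1b4b6b2b3b5 (sign -1) contributes -[[[[[b1, b4], b6], b2], b3], b5]
  b1b4b6b2b5b3 (sign +1) contributes +[[[[[b1, b4], b6], b2], b5], b3]
  b1b5b3b2b4b6 (sign +1) contributes +[[[[[b1, b5], b3], b2], b4], b6]
  b1b5b3b2b6b4 (sign -1) contributes -[[[[[b1, b5], b3], b2], b6], b4]
  b1b5b3b4b6b2 (sign -1) contributes -[[[[[b1, b5], b3], b4], b6], b2]
  b1b5b3b6b4b2 (sign +1) contributes +[[[[[b1, b5], b3], b6], b4], b2]
  b1b6b4b2b3b5 (sign +1) contributes +[[[[[b1, b6], b4], b2], b3], b5]
  b1b6b4b2b5b3 (sign -1) contributes -[[[[[b1, b6], b4], b2], b5], b3]


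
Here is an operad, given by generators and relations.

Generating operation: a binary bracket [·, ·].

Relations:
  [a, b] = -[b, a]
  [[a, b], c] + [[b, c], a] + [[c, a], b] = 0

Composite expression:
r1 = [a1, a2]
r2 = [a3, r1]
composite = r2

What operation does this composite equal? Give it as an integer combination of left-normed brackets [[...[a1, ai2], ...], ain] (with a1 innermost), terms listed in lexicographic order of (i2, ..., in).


In the tensor algebra, words opening a1 carry the a1-anchored form.
Composite bracket: [a3, [a1, a2]]
Applying ab - ba throughout gives 4 signed words (2^2 = 4).
Only words starting with a1 matter:
  sign of a1a2a3 is -1, so it contributes -[[a1, a2], a3]

-[[a1, a2], a3]


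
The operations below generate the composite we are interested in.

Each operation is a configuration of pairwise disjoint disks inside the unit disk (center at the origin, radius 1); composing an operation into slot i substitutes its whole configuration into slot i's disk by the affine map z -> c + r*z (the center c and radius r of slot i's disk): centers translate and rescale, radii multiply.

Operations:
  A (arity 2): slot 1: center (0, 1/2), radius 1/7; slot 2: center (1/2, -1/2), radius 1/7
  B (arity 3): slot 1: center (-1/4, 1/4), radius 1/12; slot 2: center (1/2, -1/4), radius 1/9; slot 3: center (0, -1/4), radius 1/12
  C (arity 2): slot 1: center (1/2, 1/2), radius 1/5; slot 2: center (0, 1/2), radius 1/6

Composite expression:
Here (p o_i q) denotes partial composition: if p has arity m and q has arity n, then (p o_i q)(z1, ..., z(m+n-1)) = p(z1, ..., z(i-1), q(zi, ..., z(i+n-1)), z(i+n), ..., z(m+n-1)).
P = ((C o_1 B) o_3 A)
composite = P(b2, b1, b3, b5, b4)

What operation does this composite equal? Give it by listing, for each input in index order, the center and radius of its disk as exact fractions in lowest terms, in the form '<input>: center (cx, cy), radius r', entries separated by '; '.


b1: center (3/5, 9/20), radius 1/45; b2: center (9/20, 11/20), radius 1/60; b3: center (1/2, 11/24), radius 1/420; b4: center (0, 1/2), radius 1/6; b5: center (61/120, 53/120), radius 1/420

Each b-disk chains the slot maps above it in C; radii multiply.
b2: after 2 affine steps, its disk has center (9/20, 11/20), radius 1/60
b1: after 2 affine steps, its disk has center (3/5, 9/20), radius 1/45
b3: after 3 affine steps, its disk has center (1/2, 11/24), radius 1/420
b5: after 3 affine steps, its disk has center (61/120, 53/120), radius 1/420
b4: after 1 affine step, its disk has center (0, 1/2), radius 1/6


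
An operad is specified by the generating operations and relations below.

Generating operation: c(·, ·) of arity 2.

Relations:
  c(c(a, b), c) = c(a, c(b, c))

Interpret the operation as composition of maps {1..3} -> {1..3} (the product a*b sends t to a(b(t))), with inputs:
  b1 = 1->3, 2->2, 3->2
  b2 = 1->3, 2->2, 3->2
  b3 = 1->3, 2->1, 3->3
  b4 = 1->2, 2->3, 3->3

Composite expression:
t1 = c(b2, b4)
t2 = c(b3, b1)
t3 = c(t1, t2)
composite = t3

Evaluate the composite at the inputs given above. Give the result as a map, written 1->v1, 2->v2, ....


1->2, 2->2, 3->2

c(b2, b4) = 1->2, 2->2, 3->2
c(b3, b1) = 1->3, 2->1, 3->1
c(c(b2, b4), c(b3, b1)) = 1->2, 2->2, 3->2


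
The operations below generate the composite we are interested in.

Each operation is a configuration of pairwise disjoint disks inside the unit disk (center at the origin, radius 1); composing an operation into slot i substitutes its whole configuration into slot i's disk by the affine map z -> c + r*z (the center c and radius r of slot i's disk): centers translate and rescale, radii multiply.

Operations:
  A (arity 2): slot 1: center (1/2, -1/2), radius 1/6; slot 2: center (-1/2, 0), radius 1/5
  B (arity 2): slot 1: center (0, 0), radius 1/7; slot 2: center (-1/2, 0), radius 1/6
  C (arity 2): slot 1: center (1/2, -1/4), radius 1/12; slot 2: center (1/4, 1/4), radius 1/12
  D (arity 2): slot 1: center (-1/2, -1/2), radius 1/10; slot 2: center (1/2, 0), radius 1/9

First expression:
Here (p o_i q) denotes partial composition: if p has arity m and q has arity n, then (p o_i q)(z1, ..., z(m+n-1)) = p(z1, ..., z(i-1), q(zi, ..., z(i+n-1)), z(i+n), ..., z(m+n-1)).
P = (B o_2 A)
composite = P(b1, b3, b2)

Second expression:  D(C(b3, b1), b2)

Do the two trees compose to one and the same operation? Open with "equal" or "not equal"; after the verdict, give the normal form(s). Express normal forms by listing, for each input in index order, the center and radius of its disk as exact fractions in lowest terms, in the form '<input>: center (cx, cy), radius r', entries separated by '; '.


not equal; first: b1: center (0, 0), radius 1/7; b2: center (-7/12, 0), radius 1/30; b3: center (-5/12, -1/12), radius 1/36; second: b1: center (-19/40, -19/40), radius 1/120; b2: center (1/2, 0), radius 1/9; b3: center (-9/20, -21/40), radius 1/120

Reducing the first expression gives b1: center (0, 0), radius 1/7; b2: center (-7/12, 0), radius 1/30; b3: center (-5/12, -1/12), radius 1/36
Reducing the second expression gives b1: center (-19/40, -19/40), radius 1/120; b2: center (1/2, 0), radius 1/9; b3: center (-9/20, -21/40), radius 1/120
Different reductions; not equal.


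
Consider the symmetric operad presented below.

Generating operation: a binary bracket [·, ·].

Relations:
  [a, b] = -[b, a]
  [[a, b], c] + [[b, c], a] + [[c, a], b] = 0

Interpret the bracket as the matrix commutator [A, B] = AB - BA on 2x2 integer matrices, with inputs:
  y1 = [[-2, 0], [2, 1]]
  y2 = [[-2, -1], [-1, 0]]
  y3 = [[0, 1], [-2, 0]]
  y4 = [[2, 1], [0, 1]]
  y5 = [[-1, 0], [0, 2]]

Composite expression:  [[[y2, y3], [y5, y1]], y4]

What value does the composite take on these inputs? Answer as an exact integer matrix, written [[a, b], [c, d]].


[[36, -24], [-36, -36]]


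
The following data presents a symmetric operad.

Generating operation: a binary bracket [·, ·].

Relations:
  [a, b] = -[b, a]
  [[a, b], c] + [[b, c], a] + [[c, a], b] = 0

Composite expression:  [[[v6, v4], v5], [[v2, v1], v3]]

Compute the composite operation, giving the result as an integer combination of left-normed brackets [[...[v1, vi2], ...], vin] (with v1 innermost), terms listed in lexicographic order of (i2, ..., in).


In the tensor algebra, words opening v1 carry the v1-anchored form.
Composite bracket: [[[v6, v4], v5], [[v2, v1], v3]]
The bracket unfolds into 32 signed words via [a, b] = ab - ba (2^5 = 32).
Keep just the words that open with v1:
  word v1v2v3v4v6v5 has sign -1, contributing -[[[[[v1, v2], v3], v4], v6], v5]
  word v1v2v3v5v4v6 has sign +1, contributing +[[[[[v1, v2], v3], v5], v4], v6]
  word v1v2v3v5v6v4 has sign -1, contributing -[[[[[v1, v2], v3], v5], v6], v4]
  word v1v2v3v6v4v5 has sign +1, contributing +[[[[[v1, v2], v3], v6], v4], v5]

-[[[[[v1, v2], v3], v4], v6], v5] + [[[[[v1, v2], v3], v5], v4], v6] - [[[[[v1, v2], v3], v5], v6], v4] + [[[[[v1, v2], v3], v6], v4], v5]


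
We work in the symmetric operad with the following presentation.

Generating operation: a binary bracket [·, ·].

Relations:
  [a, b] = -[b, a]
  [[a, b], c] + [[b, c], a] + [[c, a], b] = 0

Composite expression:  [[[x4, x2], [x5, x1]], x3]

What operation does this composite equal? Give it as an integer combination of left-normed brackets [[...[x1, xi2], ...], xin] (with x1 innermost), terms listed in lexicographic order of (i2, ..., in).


-[[[[x1, x5], x2], x4], x3] + [[[[x1, x5], x4], x2], x3]

Skip Jacobi rewriting: expand, keep x1-initial words, read off terms.
Composite bracket: [[[x4, x2], [x5, x1]], x3]
Full expansion: 16 signed words from ab - ba (2^4 = 16).
Keep just the words that open with x1:
  word x1x5x2x4x3 has sign -1, contributing -[[[[x1, x5], x2], x4], x3]
  word x1x5x4x2x3 has sign +1, contributing +[[[[x1, x5], x4], x2], x3]


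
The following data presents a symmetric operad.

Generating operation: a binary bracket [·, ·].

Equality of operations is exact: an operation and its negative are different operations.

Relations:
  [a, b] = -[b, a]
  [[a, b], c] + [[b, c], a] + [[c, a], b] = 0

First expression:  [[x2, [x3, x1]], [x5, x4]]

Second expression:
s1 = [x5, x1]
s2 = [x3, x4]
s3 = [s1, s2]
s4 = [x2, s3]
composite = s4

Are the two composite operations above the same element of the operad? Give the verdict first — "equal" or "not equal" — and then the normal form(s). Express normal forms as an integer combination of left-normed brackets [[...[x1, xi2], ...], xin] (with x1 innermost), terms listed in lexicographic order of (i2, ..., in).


The first expression reduces to -[[[[x1, x3], x2], x4], x5] + [[[[x1, x3], x2], x5], x4]
The second expression reduces to [[[[x1, x5], x3], x4], x2] - [[[[x1, x5], x4], x3], x2]
No match — not equal.

not equal; first: -[[[[x1, x3], x2], x4], x5] + [[[[x1, x3], x2], x5], x4]; second: [[[[x1, x5], x3], x4], x2] - [[[[x1, x5], x4], x3], x2]


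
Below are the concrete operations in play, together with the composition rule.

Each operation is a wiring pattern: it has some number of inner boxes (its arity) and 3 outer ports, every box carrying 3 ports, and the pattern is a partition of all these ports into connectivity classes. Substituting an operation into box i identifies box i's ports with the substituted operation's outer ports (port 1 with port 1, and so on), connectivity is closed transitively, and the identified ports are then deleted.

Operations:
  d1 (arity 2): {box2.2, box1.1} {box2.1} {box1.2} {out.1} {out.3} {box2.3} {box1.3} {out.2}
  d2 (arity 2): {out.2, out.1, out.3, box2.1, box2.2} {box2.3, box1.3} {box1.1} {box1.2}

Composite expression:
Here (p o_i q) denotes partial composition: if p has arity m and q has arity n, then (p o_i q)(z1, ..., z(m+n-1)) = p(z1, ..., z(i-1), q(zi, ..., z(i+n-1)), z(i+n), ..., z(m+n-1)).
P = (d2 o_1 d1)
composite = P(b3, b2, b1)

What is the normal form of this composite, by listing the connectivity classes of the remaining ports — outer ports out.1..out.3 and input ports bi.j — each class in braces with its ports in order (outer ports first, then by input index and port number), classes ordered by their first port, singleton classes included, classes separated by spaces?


Treat the ports identified at d2 as solder joints: merge, then drop.
the subtree at d1 composes to {out.1} {out.2} {out.3} {b2.1} {b2.2, b3.1} {b2.3} {b3.2} {b3.3} on (b3, b2); out.j = own outer ports
the subtree at d2 composes to {out.1, out.2, out.3, b1.1, b1.2} {b1.3} {b2.1} {b2.2, b3.1} {b2.3} {b3.2} {b3.3} on (b3, b2, b1); out.j = own outer ports

{out.1, out.2, out.3, b1.1, b1.2} {b1.3} {b2.1} {b2.2, b3.1} {b2.3} {b3.2} {b3.3}


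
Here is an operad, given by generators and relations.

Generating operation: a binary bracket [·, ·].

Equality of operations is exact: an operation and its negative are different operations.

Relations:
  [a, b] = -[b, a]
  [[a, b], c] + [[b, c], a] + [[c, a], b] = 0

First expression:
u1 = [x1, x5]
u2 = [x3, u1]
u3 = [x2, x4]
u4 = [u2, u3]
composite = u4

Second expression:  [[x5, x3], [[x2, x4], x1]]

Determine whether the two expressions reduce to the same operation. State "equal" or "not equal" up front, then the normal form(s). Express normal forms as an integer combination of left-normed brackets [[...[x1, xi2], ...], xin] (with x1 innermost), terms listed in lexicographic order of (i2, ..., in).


The first composite normalizes to -[[[[x1, x5], x3], x2], x4] + [[[[x1, x5], x3], x4], x2]
The second composite normalizes to -[[[[x1, x2], x4], x3], x5] + [[[[x1, x2], x4], x5], x3] + [[[[x1, x4], x2], x3], x5] - [[[[x1, x4], x2], x5], x3]
Distinct normal forms: not equal.

not equal; the first gives -[[[[x1, x5], x3], x2], x4] + [[[[x1, x5], x3], x4], x2] and the second -[[[[x1, x2], x4], x3], x5] + [[[[x1, x2], x4], x5], x3] + [[[[x1, x4], x2], x3], x5] - [[[[x1, x4], x2], x5], x3]


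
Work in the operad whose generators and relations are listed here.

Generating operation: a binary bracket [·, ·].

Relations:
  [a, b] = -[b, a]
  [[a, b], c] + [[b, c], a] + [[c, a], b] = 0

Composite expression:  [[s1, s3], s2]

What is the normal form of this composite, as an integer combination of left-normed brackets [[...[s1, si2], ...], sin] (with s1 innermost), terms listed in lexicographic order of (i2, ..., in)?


[[s1, s3], s2]

Skip Jacobi rewriting: expand, keep s1-initial words, read off terms.
Composite bracket: [[s1, s3], s2]
Expanding via [a, b] = ab - ba: 4 signed words (2^2 = 4).
Collect the words opening with s1:
  s1s3s2 (sign +1) contributes +[[s1, s3], s2]


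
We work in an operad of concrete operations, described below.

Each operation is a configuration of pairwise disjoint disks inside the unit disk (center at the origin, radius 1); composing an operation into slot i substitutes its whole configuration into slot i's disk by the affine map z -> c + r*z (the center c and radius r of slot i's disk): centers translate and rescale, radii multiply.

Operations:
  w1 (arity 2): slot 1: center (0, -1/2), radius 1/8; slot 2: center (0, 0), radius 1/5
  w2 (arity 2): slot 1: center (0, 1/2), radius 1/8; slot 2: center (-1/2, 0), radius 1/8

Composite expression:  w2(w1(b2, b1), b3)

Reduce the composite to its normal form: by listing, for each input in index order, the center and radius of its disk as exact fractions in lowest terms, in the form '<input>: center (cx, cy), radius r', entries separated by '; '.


b1: center (0, 1/2), radius 1/40; b2: center (0, 7/16), radius 1/64; b3: center (-1/2, 0), radius 1/8

Follow each b-input down from w2: c' goes to c + r*c', radius to r*r'.
for b2, the 2-step affine chain lands on center (0, 7/16), radius 1/64
for b1, the 2-step affine chain lands on center (0, 1/2), radius 1/40
for b3, the 1-step affine chain lands on center (-1/2, 0), radius 1/8


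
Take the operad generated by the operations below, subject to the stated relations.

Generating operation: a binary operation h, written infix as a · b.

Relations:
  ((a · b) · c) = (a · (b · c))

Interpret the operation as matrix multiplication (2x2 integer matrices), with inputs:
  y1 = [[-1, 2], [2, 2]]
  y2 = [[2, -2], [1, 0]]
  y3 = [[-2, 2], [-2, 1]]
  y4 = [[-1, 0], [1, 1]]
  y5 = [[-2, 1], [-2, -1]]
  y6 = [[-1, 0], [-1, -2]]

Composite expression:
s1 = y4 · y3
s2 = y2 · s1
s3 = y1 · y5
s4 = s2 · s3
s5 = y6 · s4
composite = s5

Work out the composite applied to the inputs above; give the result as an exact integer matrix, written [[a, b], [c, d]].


[[-56, 36], [-80, 48]]

(y4 · y3) = [[2, -2], [-4, 3]]
(y2 · (y4 · y3)) = [[12, -10], [2, -2]]
(y1 · y5) = [[-2, -3], [-8, 0]]
((y2 · (y4 · y3)) · (y1 · y5)) = [[56, -36], [12, -6]]
(y6 · ((y2 · (y4 · y3)) · (y1 · y5))) = [[-56, 36], [-80, 48]]


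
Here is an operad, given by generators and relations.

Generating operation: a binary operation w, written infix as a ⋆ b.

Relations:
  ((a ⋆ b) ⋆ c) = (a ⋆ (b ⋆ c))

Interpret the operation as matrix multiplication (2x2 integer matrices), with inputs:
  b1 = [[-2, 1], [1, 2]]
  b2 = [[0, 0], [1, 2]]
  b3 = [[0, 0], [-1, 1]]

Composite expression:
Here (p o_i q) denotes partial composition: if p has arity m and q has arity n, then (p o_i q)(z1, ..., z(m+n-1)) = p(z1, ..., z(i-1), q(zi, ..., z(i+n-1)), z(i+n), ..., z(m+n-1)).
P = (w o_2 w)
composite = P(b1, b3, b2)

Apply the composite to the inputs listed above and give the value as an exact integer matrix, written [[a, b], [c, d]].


[[1, 2], [2, 4]]

(b3 ⋆ b2) = [[0, 0], [1, 2]]
(b1 ⋆ (b3 ⋆ b2)) = [[1, 2], [2, 4]]


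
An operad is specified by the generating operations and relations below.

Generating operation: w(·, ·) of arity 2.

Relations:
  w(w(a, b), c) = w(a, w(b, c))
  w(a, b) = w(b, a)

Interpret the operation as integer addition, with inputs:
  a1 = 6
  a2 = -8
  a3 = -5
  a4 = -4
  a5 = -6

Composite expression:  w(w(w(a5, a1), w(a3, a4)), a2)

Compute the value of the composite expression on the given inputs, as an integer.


-17

w(a5, a1) = 0
w(a3, a4) = -9
w(w(a5, a1), w(a3, a4)) = -9
w(w(w(a5, a1), w(a3, a4)), a2) = -17


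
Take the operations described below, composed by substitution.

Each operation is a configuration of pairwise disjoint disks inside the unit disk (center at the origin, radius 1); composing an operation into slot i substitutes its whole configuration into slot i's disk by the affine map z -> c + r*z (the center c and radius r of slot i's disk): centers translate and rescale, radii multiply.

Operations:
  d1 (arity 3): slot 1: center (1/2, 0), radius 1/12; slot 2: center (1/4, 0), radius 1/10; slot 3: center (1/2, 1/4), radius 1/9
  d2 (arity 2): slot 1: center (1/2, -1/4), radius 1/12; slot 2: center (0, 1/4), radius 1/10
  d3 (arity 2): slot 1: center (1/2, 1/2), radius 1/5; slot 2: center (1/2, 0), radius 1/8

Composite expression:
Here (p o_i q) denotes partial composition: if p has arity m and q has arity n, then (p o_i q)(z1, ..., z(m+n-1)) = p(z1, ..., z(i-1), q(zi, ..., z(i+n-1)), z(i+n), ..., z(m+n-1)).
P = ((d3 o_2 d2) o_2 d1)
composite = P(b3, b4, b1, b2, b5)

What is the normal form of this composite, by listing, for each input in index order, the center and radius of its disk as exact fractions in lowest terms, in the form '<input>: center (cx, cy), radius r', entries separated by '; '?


Below d3, radii multiply path by path; the b-disk centers shift.
b3: after 1 affine step, its disk has center (1/2, 1/2), radius 1/5
b4: after 3 affine steps, its disk has center (109/192, -1/32), radius 1/1152
b1: after 3 affine steps, its disk has center (217/384, -1/32), radius 1/960
b2: after 3 affine steps, its disk has center (109/192, -11/384), radius 1/864
b5: after 2 affine steps, its disk has center (1/2, 1/32), radius 1/80

b1: center (217/384, -1/32), radius 1/960; b2: center (109/192, -11/384), radius 1/864; b3: center (1/2, 1/2), radius 1/5; b4: center (109/192, -1/32), radius 1/1152; b5: center (1/2, 1/32), radius 1/80


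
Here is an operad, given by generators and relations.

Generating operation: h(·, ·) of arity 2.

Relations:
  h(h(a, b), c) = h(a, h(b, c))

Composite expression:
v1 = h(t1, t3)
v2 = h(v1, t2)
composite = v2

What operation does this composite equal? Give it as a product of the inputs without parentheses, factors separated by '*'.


t1 * t3 * t2

Under associativity of h, the answer is the t's in reading order.
h(t1, t3) unparenthesizes to t1 * t3
h(h(t1, t3), t2) unparenthesizes to t1 * t3 * t2


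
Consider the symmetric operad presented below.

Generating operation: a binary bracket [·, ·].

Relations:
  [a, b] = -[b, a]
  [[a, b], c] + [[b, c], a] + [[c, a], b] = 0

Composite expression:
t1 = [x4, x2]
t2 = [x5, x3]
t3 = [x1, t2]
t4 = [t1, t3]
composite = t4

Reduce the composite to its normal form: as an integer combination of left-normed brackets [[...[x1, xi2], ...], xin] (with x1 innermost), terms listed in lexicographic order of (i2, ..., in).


-[[[[x1, x3], x5], x2], x4] + [[[[x1, x3], x5], x4], x2] + [[[[x1, x5], x3], x2], x4] - [[[[x1, x5], x3], x4], x2]

Antisymmetry and Jacobi reduce to x1-anchored left-normed brackets.
Composite bracket: [[x4, x2], [x1, [x5, x3]]]
Each bracket splits as ab - ba, giving 16 signed words (2^4 = 16).
Keep just the words that open with x1:
  from x1x3x5x2x4, sign -1: term -[[[[x1, x3], x5], x2], x4]
  from x1x3x5x4x2, sign +1: term +[[[[x1, x3], x5], x4], x2]
  from x1x5x3x2x4, sign +1: term +[[[[x1, x5], x3], x2], x4]
  from x1x5x3x4x2, sign -1: term -[[[[x1, x5], x3], x4], x2]


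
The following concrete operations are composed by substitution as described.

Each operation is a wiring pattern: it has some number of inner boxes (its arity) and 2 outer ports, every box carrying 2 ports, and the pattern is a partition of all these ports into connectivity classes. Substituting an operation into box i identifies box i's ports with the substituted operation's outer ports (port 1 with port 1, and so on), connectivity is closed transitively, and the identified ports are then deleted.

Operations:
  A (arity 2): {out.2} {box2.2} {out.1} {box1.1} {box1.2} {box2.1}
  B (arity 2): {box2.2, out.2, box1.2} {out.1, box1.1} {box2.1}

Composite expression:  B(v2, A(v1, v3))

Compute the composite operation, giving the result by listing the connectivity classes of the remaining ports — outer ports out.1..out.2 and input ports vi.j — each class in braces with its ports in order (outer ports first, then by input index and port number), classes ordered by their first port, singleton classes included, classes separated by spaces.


{out.1, v2.1} {out.2, v2.2} {v1.1} {v1.2} {v3.1} {v3.2}

Substituting into B glues patterns; closure does the rest.
after A, the pattern on (v1, v3) reads {out.1} {out.2} {v1.1} {v1.2} {v3.1} {v3.2} (out.j = its outer ports)
after B, the pattern on (v2, v1, v3) reads {out.1, v2.1} {out.2, v2.2} {v1.1} {v1.2} {v3.1} {v3.2} (out.j = its outer ports)


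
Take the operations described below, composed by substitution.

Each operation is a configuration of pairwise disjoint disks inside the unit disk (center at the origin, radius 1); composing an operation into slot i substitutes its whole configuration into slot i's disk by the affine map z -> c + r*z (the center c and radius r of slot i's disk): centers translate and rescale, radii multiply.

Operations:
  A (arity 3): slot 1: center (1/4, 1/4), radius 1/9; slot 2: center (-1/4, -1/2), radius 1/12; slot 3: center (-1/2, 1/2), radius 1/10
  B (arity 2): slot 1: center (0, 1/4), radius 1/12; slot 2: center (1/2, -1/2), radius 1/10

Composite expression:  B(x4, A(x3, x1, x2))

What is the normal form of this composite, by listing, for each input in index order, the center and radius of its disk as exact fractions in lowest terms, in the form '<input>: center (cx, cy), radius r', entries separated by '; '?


x1: center (19/40, -11/20), radius 1/120; x2: center (9/20, -9/20), radius 1/100; x3: center (21/40, -19/40), radius 1/90; x4: center (0, 1/4), radius 1/12

Below B, radii multiply path by path; the x-disk centers shift.
x4 passes through 1 substitution, ending at center (0, 1/4), radius 1/12
x3 passes through 2 substitutions, ending at center (21/40, -19/40), radius 1/90
x1 passes through 2 substitutions, ending at center (19/40, -11/20), radius 1/120
x2 passes through 2 substitutions, ending at center (9/20, -9/20), radius 1/100


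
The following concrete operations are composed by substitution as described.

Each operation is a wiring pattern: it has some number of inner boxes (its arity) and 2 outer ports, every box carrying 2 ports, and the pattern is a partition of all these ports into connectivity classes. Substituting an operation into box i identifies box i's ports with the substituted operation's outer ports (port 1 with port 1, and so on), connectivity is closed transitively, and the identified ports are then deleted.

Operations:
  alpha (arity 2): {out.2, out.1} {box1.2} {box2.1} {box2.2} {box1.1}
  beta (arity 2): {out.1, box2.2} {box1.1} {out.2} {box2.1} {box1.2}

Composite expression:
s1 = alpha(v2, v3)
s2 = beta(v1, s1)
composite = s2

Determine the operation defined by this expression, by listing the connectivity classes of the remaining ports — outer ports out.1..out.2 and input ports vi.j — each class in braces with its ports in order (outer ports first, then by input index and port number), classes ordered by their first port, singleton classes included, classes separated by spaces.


{out.1} {out.2} {v1.1} {v1.2} {v2.1} {v2.2} {v3.1} {v3.2}

Reachability decides: close wires over beta-identified ports.
stage alpha: inputs (v2, v3), connectivity {out.1, out.2} {v2.1} {v2.2} {v3.1} {v3.2}, out.j its boundary
stage beta: inputs (v1, v2, v3), connectivity {out.1} {out.2} {v1.1} {v1.2} {v2.1} {v2.2} {v3.1} {v3.2}, out.j its boundary


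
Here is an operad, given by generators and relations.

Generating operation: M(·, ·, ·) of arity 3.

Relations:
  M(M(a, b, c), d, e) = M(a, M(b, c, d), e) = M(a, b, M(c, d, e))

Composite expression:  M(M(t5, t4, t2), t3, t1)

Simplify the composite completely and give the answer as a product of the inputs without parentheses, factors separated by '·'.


t5 · t4 · t2 · t3 · t1

Every regrouping of M is equal, so read the t-inputs in written order.
M(t5, t4, t2) reduces to t5 · t4 · t2
M(M(t5, t4, t2), t3, t1) reduces to t5 · t4 · t2 · t3 · t1
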